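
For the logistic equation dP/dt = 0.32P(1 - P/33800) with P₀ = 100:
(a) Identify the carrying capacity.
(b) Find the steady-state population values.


Logistic ODE dP/dt = 0.32P(1 - P/33800) has equilibria where dP/dt = 0, i.e. P = 0 or P = 33800.
The coefficient (1 - P/K) = 0 when P = K, identifying K = 33800 as the carrying capacity.
(a) K = 33800; (b) equilibria P = 0 and P = 33800.


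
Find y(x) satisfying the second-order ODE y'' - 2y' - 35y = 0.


Characteristic equation: r² - 2r - 35 = 0.
Factor: (r - 7)(r + 5) = 0 ⇒ r = 7, -5 (distinct real).
General solution: y = C₁e^(7x) + C₂e^(-5x).


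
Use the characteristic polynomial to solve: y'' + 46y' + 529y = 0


Characteristic equation: r² + 46r + 529 = 0, i.e. (r + 23)² = 0.
Repeated root r = -23; include an x factor for the second linearly independent solution.
General solution: y = (C₁ + C₂x)e^(-23x).


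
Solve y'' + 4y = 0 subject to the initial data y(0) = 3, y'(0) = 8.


Characteristic roots of r² + 4 = 0 are ±2i, so y = C₁cos(2x) + C₂sin(2x).
Apply y(0) = 3: C₁ = 3. Differentiate and apply y'(0) = 8: 2·C₂ = 8, so C₂ = 4.
Particular solution: y = 3cos(2x) + 4sin(2x).


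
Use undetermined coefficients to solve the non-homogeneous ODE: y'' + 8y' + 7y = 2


Characteristic roots of r² + 8r + 7 = 0 are -7, -1.
y_h = C₁e^(-7x) + C₂e^(-x).
Constant forcing; try y_p = A. Then 7A = 2 ⇒ A = 2/7.
General solution: y = C₁e^(-7x) + C₂e^(-x) + 2/7.


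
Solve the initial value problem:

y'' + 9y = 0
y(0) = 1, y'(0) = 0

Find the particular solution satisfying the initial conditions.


Characteristic roots of r² + 9 = 0 are ±3i, so y = C₁cos(3x) + C₂sin(3x).
Apply y(0) = 1: C₁ = 1. Differentiate and apply y'(0) = 0: 3·C₂ = 0, so C₂ = 0.
Particular solution: y = cos(3x).


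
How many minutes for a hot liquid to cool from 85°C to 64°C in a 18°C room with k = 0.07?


From T(t) = T_a + (T₀ - T_a)e^(-kt), set T(t) = 64:
(64 - 18) / (85 - 18) = e^(-0.07t), so t = -ln(0.687)/0.07 ≈ 5.4 minutes.


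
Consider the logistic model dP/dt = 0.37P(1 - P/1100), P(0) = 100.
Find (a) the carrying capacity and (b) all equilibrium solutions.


Logistic ODE dP/dt = 0.37P(1 - P/1100) has equilibria where dP/dt = 0, i.e. P = 0 or P = 1100.
The coefficient (1 - P/K) = 0 when P = K, identifying K = 1100 as the carrying capacity.
(a) K = 1100; (b) equilibria P = 0 and P = 1100.


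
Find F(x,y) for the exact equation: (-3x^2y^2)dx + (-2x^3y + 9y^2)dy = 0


Check exactness: ∂M/∂y = -6x^2y and ∂N/∂x = -6x^2y; equal, so the equation is exact.
Integrate M with respect to x (treating y as constant): ∫M dx = -x^3y^2 + h(y).
Differentiate w.r.t. y and set equal to N: the x-dependent terms already match, leaving h'(y) = 9y^2. Integrate: h(y) = 3y^3.
So F(x,y) = -x^3y^2 + 3y^3.
General solution: -x^3y^2 + 3y^3 = C.


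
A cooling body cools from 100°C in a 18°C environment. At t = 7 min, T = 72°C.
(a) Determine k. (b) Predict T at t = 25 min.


Newton's law: T(t) = T_a + (T₀ - T_a)e^(-kt).
(a) Use T(7) = 72: (72 - 18)/(100 - 18) = e^(-k·7), so k = -ln(0.659)/7 ≈ 0.0597.
(b) Apply k to t = 25: T(25) = 18 + (82)e^(-1.492) ≈ 36.4°C.


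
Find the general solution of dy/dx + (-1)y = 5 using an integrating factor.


P(x) = -1 ⇒ μ = e^(-x).
(μ y)' = 5e^(-x) ⇒ μ y = -5e^(-x) + C.
Divide by μ: y = -5 + Ce^(x).


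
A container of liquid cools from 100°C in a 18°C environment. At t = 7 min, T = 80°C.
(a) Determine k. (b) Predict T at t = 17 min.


Newton's law: T(t) = T_a + (T₀ - T_a)e^(-kt).
(a) Use T(7) = 80: (80 - 18)/(100 - 18) = e^(-k·7), so k = -ln(0.756)/7 ≈ 0.0399.
(b) Apply k to t = 17: T(17) = 18 + (82)e^(-0.679) ≈ 59.6°C.


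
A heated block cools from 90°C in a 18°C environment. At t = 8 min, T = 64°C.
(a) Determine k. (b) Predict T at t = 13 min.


Newton's law: T(t) = T_a + (T₀ - T_a)e^(-kt).
(a) Use T(8) = 64: (64 - 18)/(90 - 18) = e^(-k·8), so k = -ln(0.639)/8 ≈ 0.0560.
(b) Apply k to t = 13: T(13) = 18 + (72)e^(-0.728) ≈ 52.8°C.


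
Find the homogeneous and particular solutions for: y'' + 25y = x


Homogeneous: r² + 25 = 0 ⇒ r = ±5i, y_h = C₁cos(5x) + C₂sin(5x).
Polynomial forcing; try y_p = Ax + B. Then y_p'' + 25 y_p = 25(Ax + B) = x, so B = 0 and A = 1/25.
General solution: y = C₁cos(5x) + C₂sin(5x) + (1/25)x.


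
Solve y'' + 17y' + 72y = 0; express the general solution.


Characteristic equation: r² + 17r + 72 = 0.
Factor: (r + 8)(r + 9) = 0 ⇒ r = -8, -9 (distinct real).
General solution: y = C₁e^(-8x) + C₂e^(-9x).


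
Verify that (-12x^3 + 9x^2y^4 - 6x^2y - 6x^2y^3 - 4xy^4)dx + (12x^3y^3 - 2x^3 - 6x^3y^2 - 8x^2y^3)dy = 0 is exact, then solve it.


Check exactness: ∂M/∂y = 36x^2y^3 - 6x^2 - 18x^2y^2 - 16xy^3 and ∂N/∂x = 36x^2y^3 - 6x^2 - 18x^2y^2 - 16xy^3; equal, so the equation is exact.
Integrate M with respect to x (treating y as constant): ∫M dx = -3x^4 + 3x^3y^4 - 2x^3y - 2x^3y^3 - 2x^2y^4 + h(y).
Differentiate w.r.t. y and set equal to N: all terms match, so h'(y) = 0 and h is a constant absorbed into C.
General solution: -3x^4 + 3x^3y^4 - 2x^3y - 2x^3y^3 - 2x^2y^4 = C.


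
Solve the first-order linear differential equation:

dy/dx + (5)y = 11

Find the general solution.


P(x) = 5, Q(x) = 11; integrating factor μ = e^(5x).
(μ y)' = 11e^(5x) ⇒ μ y = (11/5)e^(5x) + C.
Divide by μ: y = 11/5 + Ce^(-5x).


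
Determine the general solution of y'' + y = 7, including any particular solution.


Homogeneous part: r² + 1 = 0 ⇒ r = ±1i, so y_h = C₁cos(x) + C₂sin(x).
Try constant y_p = A; plug in: 1A = 7 ⇒ A = 7.
General solution: y = C₁cos(x) + C₂sin(x) + 7.


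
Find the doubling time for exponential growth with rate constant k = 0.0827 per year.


Exponential growth: P(t) = P₀ e^(0.0827t). Set P(t)/P₀ = 2: e^(0.0827t) = 2.
Solve: t = ln(2)/0.0827 ≈ 8.38 years.


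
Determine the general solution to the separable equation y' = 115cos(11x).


g(y) = 1, so integrate directly: y = ∫ 115cos(11x) dx = (115/11)sin(11x) + C.


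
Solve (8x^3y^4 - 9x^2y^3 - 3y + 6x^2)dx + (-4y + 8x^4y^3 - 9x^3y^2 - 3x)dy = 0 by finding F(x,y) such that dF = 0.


Check exactness: ∂M/∂y = 32x^3y^3 - 27x^2y^2 - 3 and ∂N/∂x = 32x^3y^3 - 27x^2y^2 - 3; equal, so the equation is exact.
Integrate M with respect to x (treating y as constant): ∫M dx = 2x^4y^4 - 3x^3y^3 - 3xy + 2x^3 + h(y).
Differentiate w.r.t. y and set equal to N: the x-dependent terms already match, leaving h'(y) = -4y. Integrate: h(y) = -2y^2.
So F(x,y) = -2y^2 + 2x^4y^4 - 3x^3y^3 - 3xy + 2x^3.
General solution: -2y^2 + 2x^4y^4 - 3x^3y^3 - 3xy + 2x^3 = C.


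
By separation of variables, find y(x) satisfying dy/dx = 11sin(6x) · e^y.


Separate: e^(-y) dy = 11sin(6x) dx.
Integrate: -e^(-y) = -(11/6)cos(6x) + C₀.
Rearrange: e^(-y) = (11/6)cos(6x) + C.


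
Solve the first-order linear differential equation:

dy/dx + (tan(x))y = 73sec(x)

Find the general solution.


P(x) = tan(x) ⇒ μ = e^(∫tan(x)dx) = sec(x).
(sec(x) y)' = 73sec²(x) ⇒ sec(x) y = 73tan(x) + C.
Multiply by cos(x): y = 73sin(x) + C·cos(x).


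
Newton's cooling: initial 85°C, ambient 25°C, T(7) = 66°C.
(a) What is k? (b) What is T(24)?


Newton's law: T(t) = T_a + (T₀ - T_a)e^(-kt).
(a) Use T(7) = 66: (66 - 25)/(85 - 25) = e^(-k·7), so k = -ln(0.683)/7 ≈ 0.0544.
(b) Apply k to t = 24: T(24) = 25 + (60)e^(-1.306) ≈ 41.3°C.


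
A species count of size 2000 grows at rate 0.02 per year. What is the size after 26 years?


The ODE dP/dt = 0.02P has solution P(t) = P(0)e^(0.02t).
Substitute P(0) = 2000 and t = 26: P(26) = 2000 e^(0.52) ≈ 3364.


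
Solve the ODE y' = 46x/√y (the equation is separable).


Separate: √y dy = 46x dx.
Integrate: (2/3)y^(3/2) = 23x² + C.


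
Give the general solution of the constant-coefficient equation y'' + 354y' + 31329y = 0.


Characteristic equation: r² + 354r + 31329 = 0, i.e. (r + 177)² = 0.
Repeated root r = -177; include an x factor for the second linearly independent solution.
General solution: y = (C₁ + C₂x)e^(-177x).


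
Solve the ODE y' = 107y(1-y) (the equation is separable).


Separate: dy/[y(1-y)] = 107 dx.
Partial fractions: 1/[y(1-y)] = 1/y + 1/(1-y).
Integrate: ln|y/(1-y)| = 107x + C₀.
Solve for y: y = 1/(1 + Ce^(-107x)).


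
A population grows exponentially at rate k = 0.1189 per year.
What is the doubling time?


Exponential growth: P(t) = P₀ e^(0.1189t). Set P(t)/P₀ = 2: e^(0.1189t) = 2.
Solve: t = ln(2)/0.1189 ≈ 5.83 years.


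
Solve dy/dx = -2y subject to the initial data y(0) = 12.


General solution of y' = -2y is y = Ce^(-2x).
Apply y(0) = 12: C = 12.
Particular solution: y = 12e^(-2x).


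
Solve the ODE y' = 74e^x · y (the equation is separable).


Separate variables: dy/y = 74e^x dx.
Integrate: ln|y| = 74e^x + C₀.
Exponentiate: y = Ce^(74e^x).


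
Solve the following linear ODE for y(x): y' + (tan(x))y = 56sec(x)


P(x) = tan(x) ⇒ μ = e^(∫tan(x)dx) = sec(x).
(sec(x) y)' = 56sec²(x) ⇒ sec(x) y = 56tan(x) + C.
Multiply by cos(x): y = 56sin(x) + C·cos(x).


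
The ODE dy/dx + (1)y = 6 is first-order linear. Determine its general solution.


P(x) = 1, Q(x) = 6; integrating factor μ = e^(x).
(μ y)' = 6e^(x) ⇒ μ y = 6e^(x) + C.
Divide by μ: y = 6 + Ce^(-x).


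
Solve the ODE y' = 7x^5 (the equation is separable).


Integrate both sides with respect to x: y = ∫ 7x^5 dx = (7/6)x^6 + C.


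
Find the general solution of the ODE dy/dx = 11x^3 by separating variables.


Integrate both sides with respect to x: y = ∫ 11x^3 dx = (11/4)x^4 + C.


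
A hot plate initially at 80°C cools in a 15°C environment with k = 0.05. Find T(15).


Newton's law: dT/dt = -k(T - T_a) has solution T(t) = T_a + (T₀ - T_a)e^(-kt).
Plug in T_a = 15, T₀ = 80, k = 0.05, t = 15: T(15) = 15 + (65)e^(-0.75) ≈ 45.7°C.


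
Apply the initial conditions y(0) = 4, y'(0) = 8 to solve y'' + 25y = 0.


Characteristic roots of r² + 25 = 0 are ±5i, so y = C₁cos(5x) + C₂sin(5x).
Apply y(0) = 4: C₁ = 4. Differentiate and apply y'(0) = 8: 5·C₂ = 8, so C₂ = 8/5.
Particular solution: y = 4cos(5x) + (8/5)sin(5x).


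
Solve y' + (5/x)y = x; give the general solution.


P(x) = 5/x ⇒ μ = x^5.
(x^5 y)' = x^5·x^1 = x^6.
Integrate: x^5 y = x^7/(7) + C.
Solve for y: y = (1/7)x^2 + C/x^5.


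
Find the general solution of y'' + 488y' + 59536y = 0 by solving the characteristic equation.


Characteristic equation: r² + 488r + 59536 = 0, i.e. (r + 244)² = 0.
Repeated root r = -244; include an x factor for the second linearly independent solution.
General solution: y = (C₁ + C₂x)e^(-244x).


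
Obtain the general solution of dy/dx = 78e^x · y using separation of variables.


Separate variables: dy/y = 78e^x dx.
Integrate: ln|y| = 78e^x + C₀.
Exponentiate: y = Ce^(78e^x).


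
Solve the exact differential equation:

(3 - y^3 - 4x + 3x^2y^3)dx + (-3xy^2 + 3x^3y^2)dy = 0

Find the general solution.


Check exactness: ∂M/∂y = -3y^2 + 9x^2y^2 and ∂N/∂x = -3y^2 + 9x^2y^2; equal, so the equation is exact.
Integrate M with respect to x (treating y as constant): ∫M dx = 3x - xy^3 - 2x^2 + x^3y^3 + h(y).
Differentiate w.r.t. y and set equal to N: all terms match, so h'(y) = 0 and h is a constant absorbed into C.
General solution: 3x - xy^3 - 2x^2 + x^3y^3 = C.


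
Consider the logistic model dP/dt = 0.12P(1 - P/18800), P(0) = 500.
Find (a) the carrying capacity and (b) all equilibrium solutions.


Logistic ODE dP/dt = 0.12P(1 - P/18800) has equilibria where dP/dt = 0, i.e. P = 0 or P = 18800.
The coefficient (1 - P/K) = 0 when P = K, identifying K = 18800 as the carrying capacity.
(a) K = 18800; (b) equilibria P = 0 and P = 18800.


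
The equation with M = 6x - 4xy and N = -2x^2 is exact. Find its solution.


Check exactness: ∂M/∂y = -4x and ∂N/∂x = -4x; equal, so the equation is exact.
Integrate M with respect to x (treating y as constant): ∫M dx = 3x^2 - 2x^2y + h(y).
Differentiate w.r.t. y and set equal to N: all terms match, so h'(y) = 0 and h is a constant absorbed into C.
General solution: 3x^2 - 2x^2y = C.


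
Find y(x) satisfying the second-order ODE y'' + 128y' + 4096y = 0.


Characteristic equation: r² + 128r + 4096 = 0, i.e. (r + 64)² = 0.
Repeated root r = -64; include an x factor for the second linearly independent solution.
General solution: y = (C₁ + C₂x)e^(-64x).


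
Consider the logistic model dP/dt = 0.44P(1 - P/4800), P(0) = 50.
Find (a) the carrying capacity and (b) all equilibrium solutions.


Logistic ODE dP/dt = 0.44P(1 - P/4800) has equilibria where dP/dt = 0, i.e. P = 0 or P = 4800.
The coefficient (1 - P/K) = 0 when P = K, identifying K = 4800 as the carrying capacity.
(a) K = 4800; (b) equilibria P = 0 and P = 4800.


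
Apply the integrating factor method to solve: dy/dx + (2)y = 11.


P(x) = 2, Q(x) = 11; integrating factor μ = e^(2x).
(μ y)' = 11e^(2x) ⇒ μ y = (11/2)e^(2x) + C.
Divide by μ: y = 11/2 + Ce^(-2x).


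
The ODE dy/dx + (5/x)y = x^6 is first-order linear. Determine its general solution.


P(x) = 5/x ⇒ μ = x^5.
(x^5 y)' = x^11 ⇒ x^5 y = x^12/(12) + C.
Solve for y: y = (1/12)x^7 + C/x^5.


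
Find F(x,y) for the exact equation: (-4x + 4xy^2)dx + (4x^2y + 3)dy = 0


Check exactness: ∂M/∂y = 8xy and ∂N/∂x = 8xy; equal, so the equation is exact.
Integrate M with respect to x (treating y as constant): ∫M dx = -2x^2 + 2x^2y^2 + h(y).
Differentiate w.r.t. y and set equal to N: the x-dependent terms already match, leaving h'(y) = 3. Integrate: h(y) = 3y.
So F(x,y) = -2x^2 + 2x^2y^2 + 3y.
General solution: -2x^2 + 2x^2y^2 + 3y = C.


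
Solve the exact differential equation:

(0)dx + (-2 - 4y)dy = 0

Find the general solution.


Check exactness: ∂M/∂y = 0 and ∂N/∂x = 0; equal, so the equation is exact.
Integrate M with respect to x (treating y as constant): ∫M dx = 0 + h(y).
Differentiate w.r.t. y and set equal to N: the x-dependent terms already match, leaving h'(y) = -2 - 4y. Integrate: h(y) = -2y - 2y^2.
So F(x,y) = -2y - 2y^2.
General solution: -2y - 2y^2 = C.


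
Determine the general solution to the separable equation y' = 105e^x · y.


Separate variables: dy/y = 105e^x dx.
Integrate: ln|y| = 105e^x + C₀.
Exponentiate: y = Ce^(105e^x).


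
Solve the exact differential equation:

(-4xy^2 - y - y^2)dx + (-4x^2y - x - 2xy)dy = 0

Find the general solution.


Check exactness: ∂M/∂y = -8xy - 1 - 2y and ∂N/∂x = -8xy - 1 - 2y; equal, so the equation is exact.
Integrate M with respect to x (treating y as constant): ∫M dx = -2x^2y^2 - xy - xy^2 + h(y).
Differentiate w.r.t. y and set equal to N: all terms match, so h'(y) = 0 and h is a constant absorbed into C.
General solution: -2x^2y^2 - xy - xy^2 = C.


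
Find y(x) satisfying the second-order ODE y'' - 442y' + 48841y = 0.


Characteristic equation: r² - 442r + 48841 = 0, i.e. (r - 221)² = 0.
Repeated root r = 221; include an x factor for the second linearly independent solution.
General solution: y = (C₁ + C₂x)e^(221x).


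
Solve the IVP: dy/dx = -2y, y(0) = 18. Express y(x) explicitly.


General solution of y' = -2y is y = Ce^(-2x).
Apply y(0) = 18: C = 18.
Particular solution: y = 18e^(-2x).


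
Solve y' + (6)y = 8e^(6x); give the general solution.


P(x) = 6 ⇒ μ = e^(6x).
(μ y)' = 8e^(12x) ⇒ μ y = (8/12)e^(12x) + C.
Divide by μ: y = (2/3)e^(6x) + Ce^(-6x).


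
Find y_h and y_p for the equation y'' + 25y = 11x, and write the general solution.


Homogeneous: r² + 25 = 0 ⇒ r = ±5i, y_h = C₁cos(5x) + C₂sin(5x).
Polynomial forcing; try y_p = Ax + B. Then y_p'' + 25 y_p = 25(Ax + B) = 11x, so B = 0 and A = 11/25.
General solution: y = C₁cos(5x) + C₂sin(5x) + (11/25)x.


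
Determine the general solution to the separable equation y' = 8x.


Integrate both sides with respect to x: y = ∫ 8x dx = 4x^2 + C.


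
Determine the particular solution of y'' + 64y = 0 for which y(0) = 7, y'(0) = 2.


Characteristic roots of r² + 64 = 0 are ±8i, so y = C₁cos(8x) + C₂sin(8x).
Apply y(0) = 7: C₁ = 7. Differentiate and apply y'(0) = 2: 8·C₂ = 2, so C₂ = 1/4.
Particular solution: y = 7cos(8x) + (1/4)sin(8x).


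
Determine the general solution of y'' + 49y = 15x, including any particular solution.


Homogeneous: r² + 49 = 0 ⇒ r = ±7i, y_h = C₁cos(7x) + C₂sin(7x).
Polynomial forcing; try y_p = Ax + B. Then y_p'' + 49 y_p = 49(Ax + B) = 15x, so B = 0 and A = 15/49.
General solution: y = C₁cos(7x) + C₂sin(7x) + (15/49)x.


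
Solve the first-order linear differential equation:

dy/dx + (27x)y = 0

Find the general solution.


P(x) = 27x ⇒ μ = e^((27/2)x²).
Q(x) = 0 so μ y is constant: y = Ce^(-(27/2)x²).


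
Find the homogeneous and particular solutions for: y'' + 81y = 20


Homogeneous part: r² + 81 = 0 ⇒ r = ±9i, so y_h = C₁cos(9x) + C₂sin(9x).
Try constant y_p = A; plug in: 81A = 20 ⇒ A = 20/81.
General solution: y = C₁cos(9x) + C₂sin(9x) + 20/81.


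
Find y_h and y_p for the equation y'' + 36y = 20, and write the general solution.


Homogeneous part: r² + 36 = 0 ⇒ r = ±6i, so y_h = C₁cos(6x) + C₂sin(6x).
Try constant y_p = A; plug in: 36A = 20 ⇒ A = 5/9.
General solution: y = C₁cos(6x) + C₂sin(6x) + 5/9.


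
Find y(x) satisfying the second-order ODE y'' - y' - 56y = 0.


Characteristic equation: r² - r - 56 = 0.
Factor: (r - 8)(r + 7) = 0 ⇒ r = 8, -7 (distinct real).
General solution: y = C₁e^(8x) + C₂e^(-7x).


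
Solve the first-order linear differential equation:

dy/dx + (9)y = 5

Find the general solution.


P(x) = 9, Q(x) = 5; integrating factor μ = e^(9x).
(μ y)' = 5e^(9x) ⇒ μ y = (5/9)e^(9x) + C.
Divide by μ: y = 5/9 + Ce^(-9x).


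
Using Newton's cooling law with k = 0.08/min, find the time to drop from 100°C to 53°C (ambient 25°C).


From T(t) = T_a + (T₀ - T_a)e^(-kt), set T(t) = 53:
(53 - 25) / (100 - 25) = e^(-0.08t), so t = -ln(0.373)/0.08 ≈ 12.3 minutes.


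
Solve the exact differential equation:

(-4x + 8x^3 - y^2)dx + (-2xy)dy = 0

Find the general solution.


Check exactness: ∂M/∂y = -2y and ∂N/∂x = -2y; equal, so the equation is exact.
Integrate M with respect to x (treating y as constant): ∫M dx = -2x^2 + 2x^4 - xy^2 + h(y).
Differentiate w.r.t. y and set equal to N: all terms match, so h'(y) = 0 and h is a constant absorbed into C.
General solution: -2x^2 + 2x^4 - xy^2 = C.


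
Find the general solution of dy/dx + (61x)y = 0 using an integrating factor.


P(x) = 61x ⇒ μ = e^((61/2)x²).
Q(x) = 0 so μ y is constant: y = Ce^(-(61/2)x²).


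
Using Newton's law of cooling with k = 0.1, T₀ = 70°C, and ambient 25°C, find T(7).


Newton's law: dT/dt = -k(T - T_a) has solution T(t) = T_a + (T₀ - T_a)e^(-kt).
Plug in T_a = 25, T₀ = 70, k = 0.1, t = 7: T(7) = 25 + (45)e^(-0.70) ≈ 47.3°C.


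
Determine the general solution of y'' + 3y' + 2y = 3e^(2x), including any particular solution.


Characteristic roots of r² + 3r + 2 = 0 are -1, -2.
y_h = C₁e^(-x) + C₂e^(-2x).
Forcing exponent 2 is not a characteristic root; try y_p = Ae^(2x).
Substitute: A·(4 + (3)·2 + (2)) = A·12 = 3, so A = 1/4.
General solution: y = C₁e^(-x) + C₂e^(-2x) + (1/4)e^(2x).


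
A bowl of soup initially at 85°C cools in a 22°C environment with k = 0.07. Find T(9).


Newton's law: dT/dt = -k(T - T_a) has solution T(t) = T_a + (T₀ - T_a)e^(-kt).
Plug in T_a = 22, T₀ = 85, k = 0.07, t = 9: T(9) = 22 + (63)e^(-0.63) ≈ 55.6°C.


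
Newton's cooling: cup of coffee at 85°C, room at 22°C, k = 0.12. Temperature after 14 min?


Newton's law: dT/dt = -k(T - T_a) has solution T(t) = T_a + (T₀ - T_a)e^(-kt).
Plug in T_a = 22, T₀ = 85, k = 0.12, t = 14: T(14) = 22 + (63)e^(-1.68) ≈ 33.7°C.


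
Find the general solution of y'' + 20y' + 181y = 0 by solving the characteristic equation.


Characteristic equation: r² + 20r + 181 = 0.
Discriminant is negative; roots r = -10 ± 9i (complex conjugate pair).
General solution uses e^(α x)(C₁ cos(β x) + C₂ sin(β x)): y = e^(-10x)(C₁cos(9x) + C₂sin(9x)).


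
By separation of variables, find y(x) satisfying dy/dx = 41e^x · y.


Separate variables: dy/y = 41e^x dx.
Integrate: ln|y| = 41e^x + C₀.
Exponentiate: y = Ce^(41e^x).


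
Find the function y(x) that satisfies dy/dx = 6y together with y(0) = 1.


General solution of y' = 6y is y = Ce^(6x).
Apply y(0) = 1: C = 1.
Particular solution: y = e^(6x).


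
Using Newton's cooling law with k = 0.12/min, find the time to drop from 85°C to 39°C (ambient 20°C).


From T(t) = T_a + (T₀ - T_a)e^(-kt), set T(t) = 39:
(39 - 20) / (85 - 20) = e^(-0.12t), so t = -ln(0.292)/0.12 ≈ 10.2 minutes.


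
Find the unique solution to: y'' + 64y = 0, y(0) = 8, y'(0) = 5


Characteristic roots of r² + 64 = 0 are ±8i, so y = C₁cos(8x) + C₂sin(8x).
Apply y(0) = 8: C₁ = 8. Differentiate and apply y'(0) = 5: 8·C₂ = 5, so C₂ = 5/8.
Particular solution: y = 8cos(8x) + (5/8)sin(8x).


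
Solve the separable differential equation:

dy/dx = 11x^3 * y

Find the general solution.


Separate variables: dy/y = 11x^3 dx.
Integrate: ln|y| = (11/4)x^4 + C₀.
Exponentiate: y = Ce^((11/4)x^4).


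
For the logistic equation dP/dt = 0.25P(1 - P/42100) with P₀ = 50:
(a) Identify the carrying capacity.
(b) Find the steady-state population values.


Logistic ODE dP/dt = 0.25P(1 - P/42100) has equilibria where dP/dt = 0, i.e. P = 0 or P = 42100.
The coefficient (1 - P/K) = 0 when P = K, identifying K = 42100 as the carrying capacity.
(a) K = 42100; (b) equilibria P = 0 and P = 42100.


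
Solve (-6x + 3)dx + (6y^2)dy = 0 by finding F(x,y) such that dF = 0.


Check exactness: ∂M/∂y = 0 and ∂N/∂x = 0; equal, so the equation is exact.
Integrate M with respect to x (treating y as constant): ∫M dx = -3x^2 + 3x + h(y).
Differentiate w.r.t. y and set equal to N: the x-dependent terms already match, leaving h'(y) = 6y^2. Integrate: h(y) = 2y^3.
So F(x,y) = -3x^2 + 3x + 2y^3.
General solution: -3x^2 + 3x + 2y^3 = C.


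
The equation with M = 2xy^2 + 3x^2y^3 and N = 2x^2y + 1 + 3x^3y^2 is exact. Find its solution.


Check exactness: ∂M/∂y = 4xy + 9x^2y^2 and ∂N/∂x = 4xy + 9x^2y^2; equal, so the equation is exact.
Integrate M with respect to x (treating y as constant): ∫M dx = x^2y^2 + x^3y^3 + h(y).
Differentiate w.r.t. y and set equal to N: the x-dependent terms already match, leaving h'(y) = 1. Integrate: h(y) = y.
So F(x,y) = x^2y^2 + y + x^3y^3.
General solution: x^2y^2 + y + x^3y^3 = C.


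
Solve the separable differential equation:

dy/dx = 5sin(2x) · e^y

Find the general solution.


Separate: e^(-y) dy = 5sin(2x) dx.
Integrate: -e^(-y) = -(5/2)cos(2x) + C₀.
Rearrange: e^(-y) = (5/2)cos(2x) + C.


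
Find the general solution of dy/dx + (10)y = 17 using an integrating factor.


P(x) = 10, Q(x) = 17; integrating factor μ = e^(10x).
(μ y)' = 17e^(10x) ⇒ μ y = (17/10)e^(10x) + C.
Divide by μ: y = 17/10 + Ce^(-10x).


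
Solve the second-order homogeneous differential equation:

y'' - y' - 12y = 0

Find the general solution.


Characteristic equation: r² - r - 12 = 0.
Factor: (r + 3)(r - 4) = 0 ⇒ r = -3, 4 (distinct real).
General solution: y = C₁e^(-3x) + C₂e^(4x).


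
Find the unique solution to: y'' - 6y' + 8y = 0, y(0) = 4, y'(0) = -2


Characteristic roots of r² - 6r + 8 = 0 are 2, 4.
General solution y = c₁ e^(2x) + c₂ e^(4x).
Apply y(0) = 4: c₁ + c₂ = 4. Apply y'(0) = -2: 2 c₁ + 4 c₂ = -2.
Solve: c₁ = 9, c₂ = -5.
Particular solution: y = 9e^(2x) - 5e^(4x).


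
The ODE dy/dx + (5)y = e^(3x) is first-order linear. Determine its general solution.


P(x) = 5 ⇒ μ = e^(5x).
(μ y)' = e^(8x) ⇒ μ y = e^(8x)/8 + C.
Divide by μ: y = (1/8)e^(3x) + Ce^(-5x).


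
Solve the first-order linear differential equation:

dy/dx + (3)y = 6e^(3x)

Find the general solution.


P(x) = 3 ⇒ μ = e^(3x).
(μ y)' = 6e^(6x) ⇒ μ y = (6/6)e^(6x) + C.
Divide by μ: y = e^(3x) + Ce^(-3x).


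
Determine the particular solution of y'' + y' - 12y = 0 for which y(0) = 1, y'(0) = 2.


Characteristic roots of r² + r - 12 = 0 are 3, -4.
General solution y = c₁ e^(3x) + c₂ e^(-4x).
Apply y(0) = 1: c₁ + c₂ = 1. Apply y'(0) = 2: 3 c₁ - 4 c₂ = 2.
Solve: c₁ = 6/7, c₂ = 1/7.
Particular solution: y = (6/7)e^(3x) + (1/7)e^(-4x).


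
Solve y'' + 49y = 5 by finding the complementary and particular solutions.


Homogeneous part: r² + 49 = 0 ⇒ r = ±7i, so y_h = C₁cos(7x) + C₂sin(7x).
Try constant y_p = A; plug in: 49A = 5 ⇒ A = 5/49.
General solution: y = C₁cos(7x) + C₂sin(7x) + 5/49.


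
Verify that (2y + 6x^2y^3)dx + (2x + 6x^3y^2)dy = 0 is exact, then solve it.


Check exactness: ∂M/∂y = 2 + 18x^2y^2 and ∂N/∂x = 2 + 18x^2y^2; equal, so the equation is exact.
Integrate M with respect to x (treating y as constant): ∫M dx = 2xy + 2x^3y^3 + h(y).
Differentiate w.r.t. y and set equal to N: all terms match, so h'(y) = 0 and h is a constant absorbed into C.
General solution: 2xy + 2x^3y^3 = C.


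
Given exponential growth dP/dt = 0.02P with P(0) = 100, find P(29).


The ODE dP/dt = 0.02P has solution P(t) = P(0)e^(0.02t).
Substitute P(0) = 100 and t = 29: P(29) = 100 e^(0.58) ≈ 179.


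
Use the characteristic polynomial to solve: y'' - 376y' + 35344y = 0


Characteristic equation: r² - 376r + 35344 = 0, i.e. (r - 188)² = 0.
Repeated root r = 188; include an x factor for the second linearly independent solution.
General solution: y = (C₁ + C₂x)e^(188x).


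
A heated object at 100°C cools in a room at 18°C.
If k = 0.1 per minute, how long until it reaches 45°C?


From T(t) = T_a + (T₀ - T_a)e^(-kt), set T(t) = 45:
(45 - 18) / (100 - 18) = e^(-0.1t), so t = -ln(0.329)/0.1 ≈ 11.1 minutes.


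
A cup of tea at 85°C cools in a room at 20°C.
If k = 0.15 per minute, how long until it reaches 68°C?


From T(t) = T_a + (T₀ - T_a)e^(-kt), set T(t) = 68:
(68 - 20) / (85 - 20) = e^(-0.15t), so t = -ln(0.738)/0.15 ≈ 2.0 minutes.


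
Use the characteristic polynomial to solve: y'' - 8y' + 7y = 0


Characteristic equation: r² - 8r + 7 = 0.
Factor: (r - 7)(r - 1) = 0 ⇒ r = 7, 1 (distinct real).
General solution: y = C₁e^(7x) + C₂e^(x).


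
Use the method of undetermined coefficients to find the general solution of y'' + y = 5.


Homogeneous part: r² + 1 = 0 ⇒ r = ±1i, so y_h = C₁cos(x) + C₂sin(x).
Try constant y_p = A; plug in: 1A = 5 ⇒ A = 5.
General solution: y = C₁cos(x) + C₂sin(x) + 5.


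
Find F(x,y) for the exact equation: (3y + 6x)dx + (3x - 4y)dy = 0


Check exactness: ∂M/∂y = 3 and ∂N/∂x = 3; equal, so the equation is exact.
Integrate M with respect to x (treating y as constant): ∫M dx = 3xy + 3x^2 + h(y).
Differentiate w.r.t. y and set equal to N: the x-dependent terms already match, leaving h'(y) = -4y. Integrate: h(y) = -2y^2.
So F(x,y) = 3xy - 2y^2 + 3x^2.
General solution: 3xy - 2y^2 + 3x^2 = C.


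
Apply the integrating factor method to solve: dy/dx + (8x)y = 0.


P(x) = 8x ⇒ μ = e^(4x²).
Q(x) = 0 so μ y is constant: y = Ce^(-4x²).


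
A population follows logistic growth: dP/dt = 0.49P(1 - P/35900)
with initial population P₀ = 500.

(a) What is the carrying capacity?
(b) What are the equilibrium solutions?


Logistic ODE dP/dt = 0.49P(1 - P/35900) has equilibria where dP/dt = 0, i.e. P = 0 or P = 35900.
The coefficient (1 - P/K) = 0 when P = K, identifying K = 35900 as the carrying capacity.
(a) K = 35900; (b) equilibria P = 0 and P = 35900.


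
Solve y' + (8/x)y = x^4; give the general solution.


P(x) = 8/x ⇒ μ = x^8.
(x^8 y)' = x^12 ⇒ x^8 y = x^13/(13) + C.
Solve for y: y = (1/13)x^5 + C/x^8.


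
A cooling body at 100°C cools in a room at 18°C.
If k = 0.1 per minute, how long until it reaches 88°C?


From T(t) = T_a + (T₀ - T_a)e^(-kt), set T(t) = 88:
(88 - 18) / (100 - 18) = e^(-0.1t), so t = -ln(0.854)/0.1 ≈ 1.6 minutes.


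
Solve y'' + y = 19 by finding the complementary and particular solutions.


Homogeneous part: r² + 1 = 0 ⇒ r = ±1i, so y_h = C₁cos(x) + C₂sin(x).
Try constant y_p = A; plug in: 1A = 19 ⇒ A = 19.
General solution: y = C₁cos(x) + C₂sin(x) + 19.


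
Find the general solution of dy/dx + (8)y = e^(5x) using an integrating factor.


P(x) = 8 ⇒ μ = e^(8x).
(μ y)' = e^(13x) ⇒ μ y = e^(13x)/13 + C.
Divide by μ: y = (1/13)e^(5x) + Ce^(-8x).


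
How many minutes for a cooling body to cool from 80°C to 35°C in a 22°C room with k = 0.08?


From T(t) = T_a + (T₀ - T_a)e^(-kt), set T(t) = 35:
(35 - 22) / (80 - 22) = e^(-0.08t), so t = -ln(0.224)/0.08 ≈ 18.7 minutes.


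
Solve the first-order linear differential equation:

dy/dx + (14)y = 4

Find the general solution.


P(x) = 14, Q(x) = 4; integrating factor μ = e^(14x).
(μ y)' = 4e^(14x) ⇒ μ y = (2/7)e^(14x) + C.
Divide by μ: y = 2/7 + Ce^(-14x).


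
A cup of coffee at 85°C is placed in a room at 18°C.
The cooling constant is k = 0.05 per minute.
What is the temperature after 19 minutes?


Newton's law: dT/dt = -k(T - T_a) has solution T(t) = T_a + (T₀ - T_a)e^(-kt).
Plug in T_a = 18, T₀ = 85, k = 0.05, t = 19: T(19) = 18 + (67)e^(-0.95) ≈ 43.9°C.


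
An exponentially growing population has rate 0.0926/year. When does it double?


Exponential growth: P(t) = P₀ e^(0.0926t). Set P(t)/P₀ = 2: e^(0.0926t) = 2.
Solve: t = ln(2)/0.0926 ≈ 7.49 years.


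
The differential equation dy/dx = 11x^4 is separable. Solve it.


Integrate both sides with respect to x: y = ∫ 11x^4 dx = (11/5)x^5 + C.


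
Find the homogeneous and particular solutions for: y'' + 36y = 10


Homogeneous part: r² + 36 = 0 ⇒ r = ±6i, so y_h = C₁cos(6x) + C₂sin(6x).
Try constant y_p = A; plug in: 36A = 10 ⇒ A = 5/18.
General solution: y = C₁cos(6x) + C₂sin(6x) + 5/18.


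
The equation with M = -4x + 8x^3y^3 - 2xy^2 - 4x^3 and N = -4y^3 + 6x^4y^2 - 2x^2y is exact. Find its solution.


Check exactness: ∂M/∂y = 24x^3y^2 - 4xy and ∂N/∂x = 24x^3y^2 - 4xy; equal, so the equation is exact.
Integrate M with respect to x (treating y as constant): ∫M dx = -2x^2 + 2x^4y^3 - x^2y^2 - x^4 + h(y).
Differentiate w.r.t. y and set equal to N: the x-dependent terms already match, leaving h'(y) = -4y^3. Integrate: h(y) = -y^4.
So F(x,y) = -y^4 - 2x^2 + 2x^4y^3 - x^2y^2 - x^4.
General solution: -y^4 - 2x^2 + 2x^4y^3 - x^2y^2 - x^4 = C.


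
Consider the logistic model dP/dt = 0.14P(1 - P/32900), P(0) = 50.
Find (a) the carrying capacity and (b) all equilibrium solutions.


Logistic ODE dP/dt = 0.14P(1 - P/32900) has equilibria where dP/dt = 0, i.e. P = 0 or P = 32900.
The coefficient (1 - P/K) = 0 when P = K, identifying K = 32900 as the carrying capacity.
(a) K = 32900; (b) equilibria P = 0 and P = 32900.


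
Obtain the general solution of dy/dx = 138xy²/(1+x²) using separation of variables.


Separate: dy/y² = 138x/(1+x²) dx.
Integrate LHS: ∫ dy/y² = -1/y.
Integrate RHS via u = 1+x²: 69ln(1+x²) + C.
Result: -1/y = 69ln(1+x²) + C.


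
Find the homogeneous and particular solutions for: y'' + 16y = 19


Homogeneous part: r² + 16 = 0 ⇒ r = ±4i, so y_h = C₁cos(4x) + C₂sin(4x).
Try constant y_p = A; plug in: 16A = 19 ⇒ A = 19/16.
General solution: y = C₁cos(4x) + C₂sin(4x) + 19/16.


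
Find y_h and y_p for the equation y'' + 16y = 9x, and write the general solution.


Homogeneous: r² + 16 = 0 ⇒ r = ±4i, y_h = C₁cos(4x) + C₂sin(4x).
Polynomial forcing; try y_p = Ax + B. Then y_p'' + 16 y_p = 16(Ax + B) = 9x, so B = 0 and A = 9/16.
General solution: y = C₁cos(4x) + C₂sin(4x) + (9/16)x.


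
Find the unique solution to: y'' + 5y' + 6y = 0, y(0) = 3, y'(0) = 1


Characteristic roots of r² + 5r + 6 = 0 are -3, -2.
General solution y = c₁ e^(-3x) + c₂ e^(-2x).
Apply y(0) = 3: c₁ + c₂ = 3. Apply y'(0) = 1: -3 c₁ - 2 c₂ = 1.
Solve: c₁ = -7, c₂ = 10.
Particular solution: y = -7e^(-3x) + 10e^(-2x).


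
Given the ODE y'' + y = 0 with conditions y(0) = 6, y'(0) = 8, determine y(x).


Characteristic roots of r² + 1 = 0 are ±1i, so y = C₁cos(x) + C₂sin(x).
Apply y(0) = 6: C₁ = 6. Differentiate and apply y'(0) = 8: 1·C₂ = 8, so C₂ = 8.
Particular solution: y = 6cos(x) + 8sin(x).


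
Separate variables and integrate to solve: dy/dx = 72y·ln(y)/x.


Separate: dy/[y ln(y)] = 72 dx/x.
Substitute u = ln(y): du/u = 72 dx/x.
Integrate: ln|ln(y)| = 72ln|x| + C₀, hence ln(y) = C·x^72.


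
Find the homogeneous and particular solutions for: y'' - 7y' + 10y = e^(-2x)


Characteristic roots of r² - 7r + 10 = 0 are 5, 2.
y_h = C₁e^(5x) + C₂e^(2x).
Forcing exponent -2 is not a characteristic root; try y_p = Ae^(-2x).
Substitute: A·(4 + (-7)·-2 + (10)) = A·28 = 1, so A = 1/28.
General solution: y = C₁e^(5x) + C₂e^(2x) + (1/28)e^(-2x).


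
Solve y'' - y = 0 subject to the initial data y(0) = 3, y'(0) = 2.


Characteristic roots of r² - 1 = 0 are 1, -1.
General solution y = c₁ e^(x) + c₂ e^(-x).
Apply y(0) = 3: c₁ + c₂ = 3. Apply y'(0) = 2: 1 c₁ - 1 c₂ = 2.
Solve: c₁ = 5/2, c₂ = 1/2.
Particular solution: y = (5/2)e^(x) + (1/2)e^(-x).


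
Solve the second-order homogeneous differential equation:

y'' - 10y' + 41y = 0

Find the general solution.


Characteristic equation: r² - 10r + 41 = 0.
Discriminant is negative; roots r = 5 ± 4i (complex conjugate pair).
General solution uses e^(α x)(C₁ cos(β x) + C₂ sin(β x)): y = e^(5x)(C₁cos(4x) + C₂sin(4x)).


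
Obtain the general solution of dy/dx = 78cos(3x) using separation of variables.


g(y) = 1, so integrate directly: y = ∫ 78cos(3x) dx = 26sin(3x) + C.


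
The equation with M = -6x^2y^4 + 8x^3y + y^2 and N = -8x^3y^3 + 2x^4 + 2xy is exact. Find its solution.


Check exactness: ∂M/∂y = -24x^2y^3 + 8x^3 + 2y and ∂N/∂x = -24x^2y^3 + 8x^3 + 2y; equal, so the equation is exact.
Integrate M with respect to x (treating y as constant): ∫M dx = -2x^3y^4 + 2x^4y + xy^2 + h(y).
Differentiate w.r.t. y and set equal to N: all terms match, so h'(y) = 0 and h is a constant absorbed into C.
General solution: -2x^3y^4 + 2x^4y + xy^2 = C.


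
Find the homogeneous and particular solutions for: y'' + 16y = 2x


Homogeneous: r² + 16 = 0 ⇒ r = ±4i, y_h = C₁cos(4x) + C₂sin(4x).
Polynomial forcing; try y_p = Ax + B. Then y_p'' + 16 y_p = 16(Ax + B) = 2x, so B = 0 and A = 1/8.
General solution: y = C₁cos(4x) + C₂sin(4x) + (1/8)x.


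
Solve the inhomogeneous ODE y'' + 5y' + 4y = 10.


Characteristic roots of r² + 5r + 4 = 0 are -1, -4.
y_h = C₁e^(-x) + C₂e^(-4x).
Constant forcing; try y_p = A. Then 4A = 10 ⇒ A = 5/2.
General solution: y = C₁e^(-x) + C₂e^(-4x) + 5/2.


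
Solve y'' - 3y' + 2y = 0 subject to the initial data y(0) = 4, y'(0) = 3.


Characteristic roots of r² - 3r + 2 = 0 are 1, 2.
General solution y = c₁ e^(x) + c₂ e^(2x).
Apply y(0) = 4: c₁ + c₂ = 4. Apply y'(0) = 3: 1 c₁ + 2 c₂ = 3.
Solve: c₁ = 5, c₂ = -1.
Particular solution: y = 5e^(x) - e^(2x).


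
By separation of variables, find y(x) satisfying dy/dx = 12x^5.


Integrate both sides with respect to x: y = ∫ 12x^5 dx = 2x^6 + C.


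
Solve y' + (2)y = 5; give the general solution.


P(x) = 2, Q(x) = 5; integrating factor μ = e^(2x).
(μ y)' = 5e^(2x) ⇒ μ y = (5/2)e^(2x) + C.
Divide by μ: y = 5/2 + Ce^(-2x).


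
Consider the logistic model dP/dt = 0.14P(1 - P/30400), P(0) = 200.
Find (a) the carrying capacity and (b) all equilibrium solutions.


Logistic ODE dP/dt = 0.14P(1 - P/30400) has equilibria where dP/dt = 0, i.e. P = 0 or P = 30400.
The coefficient (1 - P/K) = 0 when P = K, identifying K = 30400 as the carrying capacity.
(a) K = 30400; (b) equilibria P = 0 and P = 30400.


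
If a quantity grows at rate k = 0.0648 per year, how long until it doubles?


Exponential growth: P(t) = P₀ e^(0.0648t). Set P(t)/P₀ = 2: e^(0.0648t) = 2.
Solve: t = ln(2)/0.0648 ≈ 10.70 years.


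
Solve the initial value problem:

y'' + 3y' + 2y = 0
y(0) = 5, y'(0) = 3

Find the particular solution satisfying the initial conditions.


Characteristic roots of r² + 3r + 2 = 0 are -1, -2.
General solution y = c₁ e^(-x) + c₂ e^(-2x).
Apply y(0) = 5: c₁ + c₂ = 5. Apply y'(0) = 3: -1 c₁ - 2 c₂ = 3.
Solve: c₁ = 13, c₂ = -8.
Particular solution: y = 13e^(-x) - 8e^(-2x).


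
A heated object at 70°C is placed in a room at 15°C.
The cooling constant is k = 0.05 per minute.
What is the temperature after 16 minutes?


Newton's law: dT/dt = -k(T - T_a) has solution T(t) = T_a + (T₀ - T_a)e^(-kt).
Plug in T_a = 15, T₀ = 70, k = 0.05, t = 16: T(16) = 15 + (55)e^(-0.80) ≈ 39.7°C.


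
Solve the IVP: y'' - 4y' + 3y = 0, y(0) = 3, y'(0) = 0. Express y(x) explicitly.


Characteristic roots of r² - 4r + 3 = 0 are 1, 3.
General solution y = c₁ e^(x) + c₂ e^(3x).
Apply y(0) = 3: c₁ + c₂ = 3. Apply y'(0) = 0: 1 c₁ + 3 c₂ = 0.
Solve: c₁ = 9/2, c₂ = -3/2.
Particular solution: y = (9/2)e^(x) - (3/2)e^(3x).


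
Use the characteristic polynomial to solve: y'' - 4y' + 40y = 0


Characteristic equation: r² - 4r + 40 = 0.
Discriminant is negative; roots r = 2 ± 6i (complex conjugate pair).
General solution uses e^(α x)(C₁ cos(β x) + C₂ sin(β x)): y = e^(2x)(C₁cos(6x) + C₂sin(6x)).


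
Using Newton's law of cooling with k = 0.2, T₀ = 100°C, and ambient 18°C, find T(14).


Newton's law: dT/dt = -k(T - T_a) has solution T(t) = T_a + (T₀ - T_a)e^(-kt).
Plug in T_a = 18, T₀ = 100, k = 0.2, t = 14: T(14) = 18 + (82)e^(-2.80) ≈ 23.0°C.


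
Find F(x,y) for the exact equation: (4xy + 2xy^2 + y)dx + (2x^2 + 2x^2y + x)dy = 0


Check exactness: ∂M/∂y = 4x + 4xy + 1 and ∂N/∂x = 4x + 4xy + 1; equal, so the equation is exact.
Integrate M with respect to x (treating y as constant): ∫M dx = 2x^2y + x^2y^2 + xy + h(y).
Differentiate w.r.t. y and set equal to N: all terms match, so h'(y) = 0 and h is a constant absorbed into C.
General solution: 2x^2y + x^2y^2 + xy = C.


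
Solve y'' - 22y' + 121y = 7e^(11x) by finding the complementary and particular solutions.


Characteristic polynomial (r - 11)² = 0; repeated root r = 11.
y_h = (C₁ + C₂x)e^(11x). Forcing matches the repeated root (resonance), so try y_p = Ax² e^(11x).
Substitute and solve for A: 2A = 7, so A = 7/2.
General solution: y = (C₁ + C₂x + (7/2)x²)e^(11x).


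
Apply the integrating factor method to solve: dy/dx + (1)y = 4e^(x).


P(x) = 1 ⇒ μ = e^(x).
(μ y)' = 4e^(2x) ⇒ μ y = (4/2)e^(2x) + C.
Divide by μ: y = 2e^(x) + Ce^(-x).


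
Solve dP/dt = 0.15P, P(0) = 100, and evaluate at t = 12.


The ODE dP/dt = 0.15P has solution P(t) = P(0)e^(0.15t).
Substitute P(0) = 100 and t = 12: P(12) = 100 e^(1.80) ≈ 605.


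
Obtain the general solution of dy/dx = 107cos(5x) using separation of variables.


g(y) = 1, so integrate directly: y = ∫ 107cos(5x) dx = (107/5)sin(5x) + C.


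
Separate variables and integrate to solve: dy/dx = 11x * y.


Separate variables: dy/y = 11x dx.
Integrate: ln|y| = (11/2)x^2 + C₀.
Exponentiate: y = Ce^((11/2)x^2).


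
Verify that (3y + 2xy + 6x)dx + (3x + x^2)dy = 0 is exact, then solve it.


Check exactness: ∂M/∂y = 3 + 2x and ∂N/∂x = 3 + 2x; equal, so the equation is exact.
Integrate M with respect to x (treating y as constant): ∫M dx = 3xy + x^2y + 3x^2 + h(y).
Differentiate w.r.t. y and set equal to N: all terms match, so h'(y) = 0 and h is a constant absorbed into C.
General solution: 3xy + x^2y + 3x^2 = C.
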